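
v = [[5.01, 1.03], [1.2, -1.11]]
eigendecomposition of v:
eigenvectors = [[0.98, -0.16], [0.19, 0.99]]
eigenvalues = [5.21, -1.31]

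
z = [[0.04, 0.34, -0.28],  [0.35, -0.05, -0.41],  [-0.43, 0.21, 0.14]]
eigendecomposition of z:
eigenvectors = [[(0.66+0j), (-0.63+0.07j), -0.63-0.07j], [(0.65+0j), -0.15-0.30j, -0.15+0.30j], [(-0.37+0j), -0.70+0.00j, (-0.7-0j)]]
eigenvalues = [(0.53+0j), (-0.2+0.14j), (-0.2-0.14j)]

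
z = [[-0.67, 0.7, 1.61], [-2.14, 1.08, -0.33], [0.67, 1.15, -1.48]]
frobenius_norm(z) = 3.65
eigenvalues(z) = [(0.68+1.52j), (0.68-1.52j), (-2.43+0j)]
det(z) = -6.68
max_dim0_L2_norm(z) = 2.34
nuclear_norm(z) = 6.02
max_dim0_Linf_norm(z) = 2.14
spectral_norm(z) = 2.63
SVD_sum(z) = [[-1.24, 0.49, 0.61], [-1.72, 0.68, 0.84], [0.68, -0.27, -0.33]] + [[0.16, -0.44, 0.68], [-0.25, 0.67, -1.04], [-0.33, 0.90, -1.4]] + [[0.41, 0.65, 0.32], [-0.17, -0.27, -0.13], [0.33, 0.51, 0.25]]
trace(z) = -1.07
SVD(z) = [[-0.56, -0.36, -0.75], [-0.77, 0.56, 0.31], [0.3, 0.75, -0.59]] @ diag([2.633226756014974, 2.273235745854055, 1.1163404924924203]) @ [[0.85, -0.33, -0.41],[-0.19, 0.53, -0.83],[-0.49, -0.78, -0.38]]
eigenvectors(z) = [[(0.11-0.5j), 0.11+0.50j, (-0.58+0j)], [(0.77+0j), (0.77-0j), -0.28+0.00j], [(0.23-0.31j), 0.23+0.31j, 0.76+0.00j]]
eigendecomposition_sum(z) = [[0.04+0.61j, (0.47-0.3j), (0.21+0.36j)], [(-0.89+0.26j), (0.6+0.6j), -0.46+0.42j], [(-0.15+0.44j), 0.42-0.07j, (0.04+0.31j)]] + [[(0.04-0.61j), (0.47+0.3j), 0.21-0.36j], [-0.89-0.26j, 0.60-0.60j, -0.46-0.42j], [(-0.15-0.44j), 0.42+0.07j, 0.04-0.31j]] + [[(-0.75-0j), (-0.24-0j), (1.19+0j)], [-0.37-0.00j, -0.12-0.00j, 0.58+0.00j], [0.98+0.00j, 0.32+0.00j, -1.56-0.00j]]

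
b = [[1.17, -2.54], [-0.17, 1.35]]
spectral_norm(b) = 3.09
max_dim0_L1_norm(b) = 3.89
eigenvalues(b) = [0.6, 1.92]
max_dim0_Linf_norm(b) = 2.54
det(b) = 1.15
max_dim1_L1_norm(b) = 3.71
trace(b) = 2.52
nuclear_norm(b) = 3.46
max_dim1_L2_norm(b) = 2.8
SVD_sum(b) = [[1.02,-2.6], [-0.48,1.23]] + [[0.15, 0.06], [0.31, 0.12]]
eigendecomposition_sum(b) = [[0.34, 1.14], [0.08, 0.26]] + [[0.83, -3.68],[-0.25, 1.09]]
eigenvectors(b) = [[-0.98,0.96], [-0.22,-0.28]]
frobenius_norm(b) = 3.11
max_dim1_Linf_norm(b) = 2.54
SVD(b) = [[-0.9,0.43], [0.43,0.9]] @ diag([3.087674919026464, 0.37170363788227645]) @ [[-0.37, 0.93], [0.93, 0.37]]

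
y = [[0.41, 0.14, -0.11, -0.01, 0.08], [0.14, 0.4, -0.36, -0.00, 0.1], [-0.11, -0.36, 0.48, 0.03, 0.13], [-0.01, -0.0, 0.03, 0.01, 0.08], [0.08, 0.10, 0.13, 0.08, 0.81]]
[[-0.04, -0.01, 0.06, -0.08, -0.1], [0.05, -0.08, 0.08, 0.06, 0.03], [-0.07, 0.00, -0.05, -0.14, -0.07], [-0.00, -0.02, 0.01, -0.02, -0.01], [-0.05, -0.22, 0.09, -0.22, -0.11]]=y@[[-0.16, 0.09, 0.07, -0.25, -0.30], [0.12, -0.28, 0.20, 0.1, 0.09], [-0.07, -0.13, 0.04, -0.21, -0.12], [-0.03, 0.05, 0.15, -0.01, -0.15], [-0.05, -0.23, 0.06, -0.22, -0.08]]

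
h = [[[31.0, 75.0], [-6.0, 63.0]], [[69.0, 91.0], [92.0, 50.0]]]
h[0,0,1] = 75.0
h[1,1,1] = 50.0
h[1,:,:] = [[69.0, 91.0], [92.0, 50.0]]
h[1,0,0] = 69.0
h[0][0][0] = 31.0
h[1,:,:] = [[69.0, 91.0], [92.0, 50.0]]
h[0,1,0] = -6.0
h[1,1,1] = 50.0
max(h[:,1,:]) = 92.0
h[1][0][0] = 69.0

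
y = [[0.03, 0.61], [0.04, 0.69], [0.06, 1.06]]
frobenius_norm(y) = 1.41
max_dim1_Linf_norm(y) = 1.06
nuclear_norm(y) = 1.41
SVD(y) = [[0.43, -0.89], [0.49, 0.38], [0.75, 0.26]] @ diag([1.406371545512981, 0.004367604770426446]) @ [[0.06, 1.00], [1.00, -0.06]]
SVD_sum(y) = [[0.03, 0.61], [0.04, 0.69], [0.06, 1.06]] + [[-0.00, 0.00], [0.0, -0.0], [0.0, -0.00]]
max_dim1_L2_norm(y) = 1.06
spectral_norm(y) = 1.41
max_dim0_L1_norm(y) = 2.36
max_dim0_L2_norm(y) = 1.4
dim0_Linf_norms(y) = [0.06, 1.06]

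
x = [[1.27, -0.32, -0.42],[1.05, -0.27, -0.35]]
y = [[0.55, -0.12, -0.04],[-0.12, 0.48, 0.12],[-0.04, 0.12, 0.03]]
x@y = [[0.75, -0.36, -0.10], [0.62, -0.3, -0.08]]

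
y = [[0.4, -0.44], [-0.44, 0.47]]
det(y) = -0.01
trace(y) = 0.87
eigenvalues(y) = [-0.01, 0.88]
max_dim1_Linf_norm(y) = 0.47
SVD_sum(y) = [[0.40, -0.44], [-0.44, 0.47]] + [[-0.00, -0.0], [-0.0, -0.0]]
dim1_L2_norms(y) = [0.59, 0.64]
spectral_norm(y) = 0.88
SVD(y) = [[-0.68, 0.73], [0.73, 0.68]] @ diag([0.8763898503590675, 0.006389850359067446]) @ [[-0.68, 0.73], [-0.73, -0.68]]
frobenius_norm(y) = 0.88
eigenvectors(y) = [[-0.73, 0.68], [-0.68, -0.73]]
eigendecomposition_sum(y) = [[-0.00, -0.00], [-0.0, -0.0]] + [[0.40, -0.44], [-0.44, 0.47]]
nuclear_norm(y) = 0.88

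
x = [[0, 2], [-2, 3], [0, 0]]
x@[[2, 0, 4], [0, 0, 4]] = [[0, 0, 8], [-4, 0, 4], [0, 0, 0]]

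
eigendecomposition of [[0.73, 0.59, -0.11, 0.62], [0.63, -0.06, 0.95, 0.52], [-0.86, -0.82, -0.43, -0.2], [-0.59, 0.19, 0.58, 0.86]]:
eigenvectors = [[0.59j, 0.00-0.59j, (-0.32+0.05j), (-0.32-0.05j)], [-0.22+0.16j, (-0.22-0.16j), (0.72+0j), 0.72-0.00j], [(-0.05-0.42j), -0.05+0.42j, 0.01+0.53j, 0.01-0.53j], [-0.63+0.00j, (-0.63-0j), -0.14-0.28j, -0.14+0.28j]]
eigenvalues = [(0.97+0.89j), (0.97-0.89j), (-0.42+0.55j), (-0.42-0.55j)]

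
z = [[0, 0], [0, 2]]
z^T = [[0, 0], [0, 2]]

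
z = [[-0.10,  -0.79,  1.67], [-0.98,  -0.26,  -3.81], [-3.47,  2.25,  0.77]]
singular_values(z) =[4.25, 4.21, 0.95]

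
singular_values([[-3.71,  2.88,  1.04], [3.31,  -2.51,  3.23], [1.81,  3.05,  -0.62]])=[6.5, 3.6, 2.94]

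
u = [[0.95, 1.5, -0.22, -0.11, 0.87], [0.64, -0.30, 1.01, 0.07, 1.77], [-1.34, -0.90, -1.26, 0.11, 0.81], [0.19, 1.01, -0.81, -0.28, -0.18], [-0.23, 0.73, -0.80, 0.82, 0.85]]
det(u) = -0.010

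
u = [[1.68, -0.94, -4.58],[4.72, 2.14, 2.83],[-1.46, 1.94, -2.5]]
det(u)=-81.668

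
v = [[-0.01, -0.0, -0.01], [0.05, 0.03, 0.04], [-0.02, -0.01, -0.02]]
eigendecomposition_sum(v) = [[0.0, 0.00, 0.00], [0.03, 0.03, 0.02], [-0.01, -0.01, -0.0]] + [[-0.01, -0.0, -0.01],[0.02, 0.00, 0.02],[-0.01, -0.0, -0.01]] + [[-0.0, 0.00, 0.0], [0.0, -0.0, -0.00], [0.00, -0.0, -0.00]]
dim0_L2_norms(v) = [0.05, 0.03, 0.05]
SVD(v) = [[-0.17,  0.84,  0.52], [0.91,  0.33,  -0.25], [-0.38,  0.43,  -0.82]] @ diag([0.07778460117511049, 0.006779357464183841, 0.0018963471206015217]) @ [[0.7, 0.4, 0.59], [-0.04, 0.85, -0.53], [-0.71, 0.35, 0.61]]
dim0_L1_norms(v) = [0.08, 0.04, 0.07]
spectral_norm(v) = 0.08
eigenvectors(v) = [[-0.08, -0.42, -0.72],[-0.96, 0.78, 0.4],[0.26, -0.47, 0.57]]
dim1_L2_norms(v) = [0.01, 0.07, 0.03]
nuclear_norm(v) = 0.09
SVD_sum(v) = [[-0.01, -0.01, -0.01], [0.05, 0.03, 0.04], [-0.02, -0.01, -0.02]] + [[-0.0, 0.00, -0.0], [-0.0, 0.00, -0.00], [-0.0, 0.00, -0.00]] + [[-0.0, 0.00, 0.00], [0.0, -0.00, -0.00], [0.0, -0.00, -0.00]]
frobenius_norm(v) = 0.08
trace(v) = -0.00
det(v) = 0.00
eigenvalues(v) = [0.02, -0.02, -0.0]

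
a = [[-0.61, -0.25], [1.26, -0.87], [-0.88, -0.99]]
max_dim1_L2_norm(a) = 1.53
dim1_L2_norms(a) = [0.66, 1.53, 1.32]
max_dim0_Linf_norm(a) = 1.26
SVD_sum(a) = [[-0.59, 0.05],[1.32, -0.1],[-0.8, 0.06]] + [[-0.02, -0.3], [-0.06, -0.77], [-0.08, -1.05]]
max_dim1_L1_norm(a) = 2.13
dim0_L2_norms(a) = [1.65, 1.34]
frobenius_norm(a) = 2.13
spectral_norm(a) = 1.66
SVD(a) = [[-0.36,  -0.22], [0.8,  -0.58], [-0.48,  -0.79]] @ diag([1.6552010819241645, 1.3393690224867365]) @ [[1.00,-0.08],[0.08,1.0]]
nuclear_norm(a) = 2.99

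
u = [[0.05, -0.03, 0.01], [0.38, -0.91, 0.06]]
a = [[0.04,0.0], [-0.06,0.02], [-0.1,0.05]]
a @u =[[0.0,-0.00,0.0], [0.00,-0.02,0.0], [0.01,-0.04,0.00]]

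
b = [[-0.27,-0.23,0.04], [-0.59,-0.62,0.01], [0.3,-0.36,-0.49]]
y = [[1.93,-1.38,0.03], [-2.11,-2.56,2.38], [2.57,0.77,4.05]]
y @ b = [[0.3, 0.4, 0.05],[2.79, 1.22, -1.28],[0.07, -2.53, -1.87]]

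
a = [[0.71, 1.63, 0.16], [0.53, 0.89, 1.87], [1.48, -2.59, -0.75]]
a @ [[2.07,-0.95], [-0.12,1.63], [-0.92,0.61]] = [[1.13, 2.08], [-0.73, 2.09], [4.06, -6.09]]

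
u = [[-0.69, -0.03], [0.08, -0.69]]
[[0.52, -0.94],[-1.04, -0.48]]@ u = [[-0.43, 0.63], [0.68, 0.36]]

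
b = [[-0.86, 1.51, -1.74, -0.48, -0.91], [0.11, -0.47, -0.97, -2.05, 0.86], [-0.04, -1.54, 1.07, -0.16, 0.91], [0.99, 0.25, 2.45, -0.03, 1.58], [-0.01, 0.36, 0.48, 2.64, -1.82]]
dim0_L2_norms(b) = [1.32, 2.25, 3.37, 3.38, 2.86]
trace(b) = -2.11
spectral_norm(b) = 4.28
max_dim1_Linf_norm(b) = 2.64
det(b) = 1.71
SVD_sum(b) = [[-0.46, 0.69, -1.01, 0.77, -1.31],[0.24, -0.36, 0.53, -0.40, 0.68],[0.39, -0.59, 0.87, -0.66, 1.12],[0.55, -0.84, 1.22, -0.93, 1.58],[-0.48, 0.72, -1.05, 0.8, -1.36]] + [[-0.24,0.08,-0.99,-1.14,0.22], [-0.35,0.11,-1.41,-1.63,0.31], [0.08,-0.03,0.33,0.38,-0.07], [0.23,-0.08,0.93,1.08,-0.21], [0.39,-0.13,1.59,1.84,-0.35]] + [[0.14,  0.71,  0.17,  -0.1,  0.14], [-0.04,  -0.20,  -0.05,  0.03,  -0.04], [-0.19,  -0.95,  -0.23,  0.13,  -0.18], [0.23,  1.16,  0.28,  -0.16,  0.22], [-0.04,  -0.22,  -0.05,  0.03,  -0.04]] + [[-0.3, 0.03, 0.08, 0.01, 0.06], [0.26, -0.02, -0.07, -0.01, -0.06], [-0.33, 0.03, 0.09, 0.01, 0.07], [-0.02, 0.00, 0.01, 0.00, 0.0], [0.12, -0.01, -0.03, -0.00, -0.03]] + [[-0.00, -0.00, 0.02, -0.02, -0.03],[-0.0, -0.0, 0.03, -0.03, -0.04],[-0.0, -0.0, 0.02, -0.02, -0.02],[-0.00, -0.00, 0.01, -0.01, -0.02],[-0.00, -0.00, 0.03, -0.03, -0.04]]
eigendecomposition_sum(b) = [[(-0.2-0j),(0.61-0j),(-1.65-0j),-0.82+0.00j,(-0.48+0j)], [-0.13-0.00j,0.42-0.00j,(-1.12-0j),-0.56+0.00j,(-0.32+0j)], [0.18+0.00j,-0.57+0.00j,(1.54+0j),0.77+0.00j,(0.44+0j)], [(0.14+0j),(-0.44+0j),1.19+0.00j,(0.59+0j),0.34+0.00j], [(0.09+0j),-0.29+0.00j,(0.79+0j),0.40+0.00j,0.23+0.00j]] + [[-0.56-0.00j, (-0.05-0j), (-0.78-0j), 1.12-0.00j, (-1.41+0j)],[0.84+0.00j, (0.08+0j), 1.17+0.00j, -1.68+0.00j, 2.11-0.00j],[0.58+0.00j, 0.05+0.00j, 0.81+0.00j, -1.16+0.00j, (1.46-0j)],[0.23+0.00j, (0.02+0j), (0.32+0j), (-0.46+0j), (0.58-0j)],[-1.10-0.00j, -0.10-0.00j, -1.53-0.00j, (2.2-0j), -2.77+0.00j]] + [[0.16-0.00j, (0.3-0j), 0.20-0.00j, 0.06-0.00j, 0.27-0.00j], [(-0.01+0j), (-0.02+0j), (-0.01+0j), -0.00+0.00j, (-0.01+0j)], [(0.22-0j), 0.41-0.00j, 0.28-0.00j, 0.09-0.00j, (0.37-0j)], [(-0.26+0j), (-0.48+0j), -0.33+0.00j, -0.10+0.00j, (-0.43+0j)], [-0.40+0.00j, (-0.73+0j), (-0.5+0j), -0.16+0.00j, (-0.65+0j)]] + [[(-0.13+0.95j), 0.33+1.17j, (0.24+1.3j), (-0.42+0.01j), (0.35+1.09j)], [(-0.29-0.27j), -0.47-0.16j, (-0.5-0.22j), (0.1-0.15j), -0.46-0.13j], [(-0.51-0.24j), -0.72-0.02j, (-0.78-0.1j), 0.07-0.24j, -0.68+0.01j], [0.44+0.14j, (0.58-0.06j), (0.63-0.01j), (-0.03+0.2j), 0.54-0.08j], [(0.7-0.13j), 0.74-0.50j, (0.86-0.47j), (0.1+0.29j), 0.68-0.50j]] + [[-0.13-0.95j,0.33-1.17j,(0.24-1.3j),(-0.42-0.01j),0.35-1.09j], [-0.29+0.27j,-0.47+0.16j,-0.50+0.22j,(0.1+0.15j),-0.46+0.13j], [-0.51+0.24j,-0.72+0.02j,-0.78+0.10j,(0.07+0.24j),-0.68-0.01j], [0.44-0.14j,(0.58+0.06j),0.63+0.01j,-0.03-0.20j,(0.54+0.08j)], [0.70+0.13j,(0.74+0.5j),0.86+0.47j,0.10-0.29j,0.68+0.50j]]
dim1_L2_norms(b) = [2.67, 2.47, 2.09, 3.09, 3.26]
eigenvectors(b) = [[(-0.57+0j), (-0.35+0j), -0.29+0.00j, -0.66+0.00j, -0.66-0.00j], [-0.39+0.00j, (0.52+0j), 0.02+0.00j, (0.15-0.23j), (0.15+0.23j)], [0.53+0.00j, (0.36+0j), (-0.41+0j), (0.12-0.37j), 0.12+0.37j], [0.41+0.00j, 0.14+0.00j, (0.48+0j), -0.05+0.31j, -0.05-0.31j], [0.27+0.00j, -0.68+0.00j, 0.72+0.00j, 0.15+0.46j, (0.15-0.46j)]]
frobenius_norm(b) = 6.15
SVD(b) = [[-0.47, 0.39, -0.42, -0.56, 0.37], [0.24, 0.55, 0.12, 0.49, 0.61], [0.4, -0.13, 0.56, -0.62, 0.35], [0.57, -0.37, -0.69, -0.04, 0.26], [-0.49, -0.63, 0.13, 0.23, 0.55]] @ diag([4.275528032052864, 3.9882806325218643, 1.8087567969011618, 0.5568802231305855, 0.0993021154408197]) @ [[0.23, -0.35, 0.51, -0.38, 0.65], [-0.16, 0.05, -0.64, -0.74, 0.14], [-0.18, -0.93, -0.22, 0.13, -0.18], [0.94, -0.09, -0.25, -0.03, -0.21], [-0.05, -0.04, 0.48, -0.54, -0.69]]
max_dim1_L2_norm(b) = 3.26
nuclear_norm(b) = 10.73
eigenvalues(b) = [(2.58+0j), (-2.91+0j), (-0.33+0j), (-0.73+0.4j), (-0.73-0.4j)]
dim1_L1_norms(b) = [5.5, 4.46, 3.72, 5.3, 5.31]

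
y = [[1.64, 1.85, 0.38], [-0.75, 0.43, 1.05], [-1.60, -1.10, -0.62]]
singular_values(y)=[3.2, 1.36, 0.45]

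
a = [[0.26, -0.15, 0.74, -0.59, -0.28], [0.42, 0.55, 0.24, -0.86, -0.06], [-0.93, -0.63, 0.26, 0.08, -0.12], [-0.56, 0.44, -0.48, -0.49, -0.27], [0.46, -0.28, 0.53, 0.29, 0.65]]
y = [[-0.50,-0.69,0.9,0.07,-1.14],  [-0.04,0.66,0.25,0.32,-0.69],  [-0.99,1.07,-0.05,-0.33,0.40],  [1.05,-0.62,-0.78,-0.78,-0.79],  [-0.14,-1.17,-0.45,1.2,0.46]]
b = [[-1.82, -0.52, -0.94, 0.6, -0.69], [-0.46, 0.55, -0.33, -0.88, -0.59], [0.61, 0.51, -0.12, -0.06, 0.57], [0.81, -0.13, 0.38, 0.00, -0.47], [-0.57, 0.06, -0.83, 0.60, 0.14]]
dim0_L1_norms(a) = [2.63, 2.05, 2.25, 2.31, 1.38]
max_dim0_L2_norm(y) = 1.95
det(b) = -0.01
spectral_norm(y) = 2.26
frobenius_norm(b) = 3.23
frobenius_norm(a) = 2.41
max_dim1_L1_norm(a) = 2.24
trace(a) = 1.23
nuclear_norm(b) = 5.66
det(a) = -0.00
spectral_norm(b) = 2.68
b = y @ a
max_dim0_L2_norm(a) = 1.28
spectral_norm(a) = 1.51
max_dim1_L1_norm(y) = 4.02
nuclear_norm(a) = 4.50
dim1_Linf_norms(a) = [0.74, 0.86, 0.93, 0.56, 0.65]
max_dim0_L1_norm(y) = 4.21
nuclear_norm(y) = 7.33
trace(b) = -1.25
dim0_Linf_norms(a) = [0.93, 0.63, 0.74, 0.86, 0.65]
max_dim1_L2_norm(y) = 1.82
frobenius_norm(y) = 3.59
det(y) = 3.56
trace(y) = -0.21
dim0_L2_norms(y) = [1.53, 1.95, 1.3, 1.5, 1.66]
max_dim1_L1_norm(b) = 4.57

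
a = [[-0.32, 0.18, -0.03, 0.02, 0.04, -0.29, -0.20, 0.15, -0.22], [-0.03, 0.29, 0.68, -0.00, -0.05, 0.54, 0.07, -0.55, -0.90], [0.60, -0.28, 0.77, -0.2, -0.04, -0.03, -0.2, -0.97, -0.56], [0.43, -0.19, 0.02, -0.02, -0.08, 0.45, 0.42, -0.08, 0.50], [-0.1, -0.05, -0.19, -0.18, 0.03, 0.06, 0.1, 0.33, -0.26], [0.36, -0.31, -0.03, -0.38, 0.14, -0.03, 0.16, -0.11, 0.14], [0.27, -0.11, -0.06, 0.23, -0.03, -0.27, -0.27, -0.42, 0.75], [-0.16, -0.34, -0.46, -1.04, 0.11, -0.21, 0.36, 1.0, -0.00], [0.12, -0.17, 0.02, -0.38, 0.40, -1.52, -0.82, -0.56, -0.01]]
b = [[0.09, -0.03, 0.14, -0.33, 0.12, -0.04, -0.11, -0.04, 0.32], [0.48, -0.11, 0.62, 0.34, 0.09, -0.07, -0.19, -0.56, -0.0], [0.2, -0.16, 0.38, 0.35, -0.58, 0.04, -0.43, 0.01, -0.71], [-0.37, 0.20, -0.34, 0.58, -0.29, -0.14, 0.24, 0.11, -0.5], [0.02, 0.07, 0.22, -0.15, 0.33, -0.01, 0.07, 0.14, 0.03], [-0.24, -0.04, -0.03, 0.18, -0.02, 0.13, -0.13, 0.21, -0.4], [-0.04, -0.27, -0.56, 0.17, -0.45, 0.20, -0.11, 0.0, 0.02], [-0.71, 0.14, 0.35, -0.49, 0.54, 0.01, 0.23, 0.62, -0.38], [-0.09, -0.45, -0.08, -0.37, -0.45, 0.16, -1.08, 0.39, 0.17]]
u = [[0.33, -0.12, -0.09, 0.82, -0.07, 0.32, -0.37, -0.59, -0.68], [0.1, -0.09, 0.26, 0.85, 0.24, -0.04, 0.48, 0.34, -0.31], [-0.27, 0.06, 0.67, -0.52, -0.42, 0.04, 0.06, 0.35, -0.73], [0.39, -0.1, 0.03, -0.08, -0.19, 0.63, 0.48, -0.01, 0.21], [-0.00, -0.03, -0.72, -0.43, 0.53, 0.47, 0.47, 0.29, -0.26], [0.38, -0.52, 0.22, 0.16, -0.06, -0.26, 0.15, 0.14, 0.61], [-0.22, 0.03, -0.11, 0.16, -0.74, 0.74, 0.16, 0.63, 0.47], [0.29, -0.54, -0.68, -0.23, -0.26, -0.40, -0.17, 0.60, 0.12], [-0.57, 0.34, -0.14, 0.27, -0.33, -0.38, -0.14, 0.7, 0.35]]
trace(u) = 2.21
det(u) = -0.00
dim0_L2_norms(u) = [0.97, 0.85, 1.26, 1.43, 1.13, 1.28, 0.96, 1.39, 1.39]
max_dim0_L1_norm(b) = 2.96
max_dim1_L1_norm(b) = 3.47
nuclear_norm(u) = 9.54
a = b @ u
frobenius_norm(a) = 3.68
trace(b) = 2.08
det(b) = -0.00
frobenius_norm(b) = 2.95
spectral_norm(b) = 1.68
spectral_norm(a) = 2.25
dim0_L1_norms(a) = [2.39, 1.92, 2.26, 2.45, 0.92, 3.4, 2.6, 4.17, 3.34]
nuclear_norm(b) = 6.62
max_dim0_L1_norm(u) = 3.74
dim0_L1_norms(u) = [2.55, 1.83, 2.92, 3.52, 2.84, 3.28, 2.48, 3.65, 3.74]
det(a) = 0.00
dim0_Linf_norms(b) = [0.71, 0.45, 0.62, 0.58, 0.58, 0.2, 1.08, 0.62, 0.71]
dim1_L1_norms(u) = [3.39, 2.71, 3.12, 2.12, 3.2, 2.5, 3.26, 3.29, 3.22]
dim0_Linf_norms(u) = [0.57, 0.54, 0.72, 0.85, 0.74, 0.74, 0.48, 0.7, 0.73]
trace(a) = 1.44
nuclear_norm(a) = 7.75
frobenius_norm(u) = 3.61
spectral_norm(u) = 1.83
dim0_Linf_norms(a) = [0.6, 0.34, 0.77, 1.04, 0.4, 1.52, 0.82, 1.0, 0.9]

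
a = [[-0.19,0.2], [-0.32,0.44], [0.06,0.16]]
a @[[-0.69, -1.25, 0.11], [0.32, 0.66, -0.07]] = [[0.20, 0.37, -0.03], [0.36, 0.69, -0.07], [0.01, 0.03, -0.0]]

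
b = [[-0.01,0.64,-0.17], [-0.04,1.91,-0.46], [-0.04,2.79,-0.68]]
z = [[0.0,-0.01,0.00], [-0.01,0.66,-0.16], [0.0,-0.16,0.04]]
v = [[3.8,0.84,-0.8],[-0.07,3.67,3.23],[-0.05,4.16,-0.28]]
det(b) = 0.00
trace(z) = 0.70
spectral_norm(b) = 3.54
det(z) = -0.00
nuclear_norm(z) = 0.70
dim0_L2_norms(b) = [0.06, 3.44, 0.84]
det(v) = -55.03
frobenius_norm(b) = 3.54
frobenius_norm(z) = 0.70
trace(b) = 1.22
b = v @ z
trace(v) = 7.19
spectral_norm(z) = 0.70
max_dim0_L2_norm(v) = 5.61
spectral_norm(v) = 5.97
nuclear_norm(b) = 3.57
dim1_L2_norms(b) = [0.66, 1.97, 2.87]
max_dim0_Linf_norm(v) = 4.16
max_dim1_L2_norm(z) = 0.68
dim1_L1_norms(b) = [0.82, 2.41, 3.51]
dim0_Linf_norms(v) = [3.8, 4.16, 3.23]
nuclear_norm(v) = 12.28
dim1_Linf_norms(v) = [3.8, 3.67, 4.16]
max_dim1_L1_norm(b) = 3.51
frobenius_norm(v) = 7.56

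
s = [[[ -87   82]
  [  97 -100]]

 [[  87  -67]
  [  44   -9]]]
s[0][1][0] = 97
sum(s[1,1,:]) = 35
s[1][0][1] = -67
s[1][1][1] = -9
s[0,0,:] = [-87, 82]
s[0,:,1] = [82, -100]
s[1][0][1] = -67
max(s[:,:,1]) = 82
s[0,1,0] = 97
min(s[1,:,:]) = -67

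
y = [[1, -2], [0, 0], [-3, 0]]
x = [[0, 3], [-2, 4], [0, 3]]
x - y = [[-1, 5], [-2, 4], [3, 3]]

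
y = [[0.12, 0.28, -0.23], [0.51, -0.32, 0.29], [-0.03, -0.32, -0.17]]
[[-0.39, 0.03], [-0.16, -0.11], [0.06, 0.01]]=y @ [[-0.97, -0.12],[-0.45, 0.04],[0.65, -0.14]]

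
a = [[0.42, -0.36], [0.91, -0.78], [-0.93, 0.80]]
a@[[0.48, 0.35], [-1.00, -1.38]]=[[0.56, 0.64],  [1.22, 1.39],  [-1.25, -1.43]]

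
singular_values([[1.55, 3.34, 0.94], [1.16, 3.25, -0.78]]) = [5.04, 1.23]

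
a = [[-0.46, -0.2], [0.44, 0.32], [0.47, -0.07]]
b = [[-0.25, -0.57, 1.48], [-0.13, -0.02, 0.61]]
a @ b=[[0.14, 0.27, -0.8], [-0.15, -0.26, 0.85], [-0.11, -0.27, 0.65]]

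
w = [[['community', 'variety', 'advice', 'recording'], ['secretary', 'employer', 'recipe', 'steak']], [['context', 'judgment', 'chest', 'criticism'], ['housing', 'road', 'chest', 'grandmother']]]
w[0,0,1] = 'variety'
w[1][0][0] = 'context'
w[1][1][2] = 'chest'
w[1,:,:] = [['context', 'judgment', 'chest', 'criticism'], ['housing', 'road', 'chest', 'grandmother']]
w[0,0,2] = 'advice'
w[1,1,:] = ['housing', 'road', 'chest', 'grandmother']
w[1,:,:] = [['context', 'judgment', 'chest', 'criticism'], ['housing', 'road', 'chest', 'grandmother']]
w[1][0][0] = 'context'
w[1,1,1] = 'road'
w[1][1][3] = 'grandmother'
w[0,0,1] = 'variety'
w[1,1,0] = 'housing'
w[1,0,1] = 'judgment'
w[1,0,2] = 'chest'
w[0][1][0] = 'secretary'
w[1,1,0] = 'housing'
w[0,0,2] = 'advice'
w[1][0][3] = 'criticism'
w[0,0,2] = 'advice'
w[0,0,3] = 'recording'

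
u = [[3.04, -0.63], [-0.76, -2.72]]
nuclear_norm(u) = 5.93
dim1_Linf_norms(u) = [3.04, 2.72]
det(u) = -8.75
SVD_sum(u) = [[2.98,0.22],[-0.96,-0.07]] + [[0.06,-0.85], [0.2,-2.65]]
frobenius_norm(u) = 4.20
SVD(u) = [[-0.95, 0.31], [0.31, 0.95]] @ diag([3.1353710963306147, 2.7899727755472026]) @ [[-1.0, -0.07], [0.07, -1.0]]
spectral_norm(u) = 3.14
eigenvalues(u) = [3.12, -2.8]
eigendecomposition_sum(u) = [[3.08, -0.33], [-0.40, 0.04]] + [[-0.04,-0.3], [-0.36,-2.76]]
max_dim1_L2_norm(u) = 3.1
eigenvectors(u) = [[0.99,0.11], [-0.13,0.99]]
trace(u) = 0.32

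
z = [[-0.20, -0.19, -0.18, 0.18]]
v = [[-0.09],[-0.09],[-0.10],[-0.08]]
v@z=[[0.02, 0.02, 0.02, -0.02],[0.02, 0.02, 0.02, -0.02],[0.02, 0.02, 0.02, -0.02],[0.02, 0.02, 0.01, -0.01]]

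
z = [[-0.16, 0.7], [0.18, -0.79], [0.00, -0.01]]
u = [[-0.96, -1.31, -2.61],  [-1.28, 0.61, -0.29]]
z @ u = [[-0.74, 0.64, 0.21], [0.84, -0.72, -0.24], [0.01, -0.01, 0.00]]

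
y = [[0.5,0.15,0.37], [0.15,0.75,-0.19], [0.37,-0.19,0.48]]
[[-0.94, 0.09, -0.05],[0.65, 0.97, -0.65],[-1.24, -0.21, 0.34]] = y @ [[-0.55,-1.53,-0.96], [0.47,1.98,-0.34], [-1.98,1.52,1.31]]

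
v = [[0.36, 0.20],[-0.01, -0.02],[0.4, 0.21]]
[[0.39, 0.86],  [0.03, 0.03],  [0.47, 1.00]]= v@[[2.74, 4.34], [-2.96, -3.51]]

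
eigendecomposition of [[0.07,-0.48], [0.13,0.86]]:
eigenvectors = [[-0.98, 0.56], [0.18, -0.83]]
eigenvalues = [0.16, 0.77]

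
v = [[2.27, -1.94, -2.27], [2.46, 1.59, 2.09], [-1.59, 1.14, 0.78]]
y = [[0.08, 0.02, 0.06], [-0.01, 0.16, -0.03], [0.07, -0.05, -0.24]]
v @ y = [[0.04, -0.15, 0.74], [0.33, 0.2, -0.4], [-0.08, 0.11, -0.32]]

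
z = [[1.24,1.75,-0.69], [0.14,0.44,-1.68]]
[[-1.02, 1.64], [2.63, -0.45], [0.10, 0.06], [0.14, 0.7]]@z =[[-1.04,  -1.06,  -2.05],[3.2,  4.4,  -1.06],[0.13,  0.20,  -0.17],[0.27,  0.55,  -1.27]]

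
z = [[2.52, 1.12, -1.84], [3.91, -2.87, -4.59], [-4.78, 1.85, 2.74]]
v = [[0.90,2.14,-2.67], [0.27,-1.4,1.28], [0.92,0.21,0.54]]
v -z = [[-1.62, 1.02, -0.83], [-3.64, 1.47, 5.87], [5.7, -1.64, -2.2]]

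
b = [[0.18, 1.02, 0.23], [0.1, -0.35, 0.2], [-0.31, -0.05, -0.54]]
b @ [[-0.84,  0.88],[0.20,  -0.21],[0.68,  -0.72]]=[[0.21, -0.22], [-0.02, 0.02], [-0.12, 0.13]]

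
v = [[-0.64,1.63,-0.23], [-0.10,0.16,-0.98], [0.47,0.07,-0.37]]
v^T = [[-0.64, -0.1, 0.47],  [1.63, 0.16, 0.07],  [-0.23, -0.98, -0.37]]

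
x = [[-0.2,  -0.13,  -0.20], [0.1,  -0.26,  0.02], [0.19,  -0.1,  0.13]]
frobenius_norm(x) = 0.49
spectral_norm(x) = 0.38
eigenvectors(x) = [[(-0.64+0j), 0.79+0.00j, (0.79-0j)], [-0.19+0.00j, 0.25-0.38j, 0.25+0.38j], [(0.74+0j), (-0.31-0.27j), -0.31+0.27j]]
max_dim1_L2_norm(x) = 0.31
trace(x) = -0.33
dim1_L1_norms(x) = [0.53, 0.38, 0.42]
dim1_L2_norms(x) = [0.31, 0.28, 0.25]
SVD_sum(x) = [[-0.19, 0.05, -0.15], [0.11, -0.03, 0.09], [0.19, -0.05, 0.15]] + [[-0.01, -0.18, -0.05], [-0.01, -0.23, -0.07], [-0.00, -0.05, -0.01]] + [[0.00, 0.00, -0.00], [-0.0, -0.00, 0.0], [0.00, 0.00, -0.0]]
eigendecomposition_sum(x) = [[0.01-0.00j, -0.01-0.00j, 0.01-0.00j],  [-0j, -0.00-0.00j, -0j],  [-0.01+0.00j, (0.01+0j), (-0.01+0j)]] + [[(-0.1+0.17j), -0.06-0.23j, -0.10+0.09j], [0.05+0.10j, (-0.13-0.04j), 0.01+0.08j], [(0.1-0.03j), -0.05+0.11j, (0.07+0j)]] + [[-0.10-0.17j, (-0.06+0.23j), (-0.1-0.09j)], [0.05-0.10j, (-0.13+0.04j), (0.01-0.08j)], [0.10+0.03j, (-0.05-0.11j), 0.07-0.00j]]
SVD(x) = [[-0.65, -0.62, 0.44], [0.38, -0.77, -0.51], [0.65, -0.16, 0.74]] @ diag([0.3769563441099825, 0.3095096165982489, 0.00277702510636479]) @ [[0.78, -0.21, 0.59],[0.05, 0.96, 0.28],[0.63, 0.19, -0.76]]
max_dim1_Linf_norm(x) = 0.26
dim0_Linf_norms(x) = [0.2, 0.26, 0.2]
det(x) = -0.00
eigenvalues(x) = [(-0.01+0j), (-0.16+0.13j), (-0.16-0.13j)]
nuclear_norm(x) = 0.69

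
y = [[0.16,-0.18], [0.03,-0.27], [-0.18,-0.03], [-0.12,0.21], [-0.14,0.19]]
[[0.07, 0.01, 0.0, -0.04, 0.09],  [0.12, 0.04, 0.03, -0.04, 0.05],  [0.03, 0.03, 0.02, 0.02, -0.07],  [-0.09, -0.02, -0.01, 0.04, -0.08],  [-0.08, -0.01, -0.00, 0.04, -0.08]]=y @ [[-0.07, -0.16, -0.12, -0.14, 0.41], [-0.47, -0.18, -0.11, 0.12, -0.14]]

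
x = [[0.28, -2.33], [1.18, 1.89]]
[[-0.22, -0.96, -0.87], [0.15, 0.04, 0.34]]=x @ [[-0.02,-0.53,-0.26], [0.09,0.35,0.34]]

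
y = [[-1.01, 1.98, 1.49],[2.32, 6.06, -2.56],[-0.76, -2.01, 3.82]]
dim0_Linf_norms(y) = [2.32, 6.06, 3.82]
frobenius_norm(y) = 8.66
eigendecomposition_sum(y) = [[0.24,0.78,-0.42], [1.81,5.83,-3.11], [-0.98,-3.14,1.67]] + [[-1.41, 0.54, 0.65], [0.41, -0.16, -0.19], [-0.04, 0.02, 0.02]] + [[0.15,0.66,1.26],[0.09,0.39,0.74],[0.26,1.11,2.13]]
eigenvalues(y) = [7.75, -1.55, 2.67]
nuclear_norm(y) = 12.47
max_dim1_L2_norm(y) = 6.98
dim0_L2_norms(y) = [2.64, 6.68, 4.83]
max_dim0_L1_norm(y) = 10.05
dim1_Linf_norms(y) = [1.98, 6.06, 3.82]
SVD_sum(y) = [[0.17,0.46,-0.28], [2.03,5.6,-3.47], [-1.11,-3.07,1.9]] + [[-0.42, 1.4, 2.02], [-0.16, 0.53, 0.76], [-0.35, 1.18, 1.70]] + [[-0.76, 0.12, -0.24],[0.45, -0.07, 0.14],[0.70, -0.12, 0.22]]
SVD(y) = [[0.07, -0.74, -0.67], [0.87, -0.28, 0.40], [-0.48, -0.62, 0.62]] @ diag([7.882573930081691, 3.385334723840791, 1.1978468367676385]) @ [[0.29, 0.81, -0.50], [0.17, -0.56, -0.81], [0.94, -0.15, 0.3]]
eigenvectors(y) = [[-0.12, -0.96, 0.49], [-0.87, 0.28, 0.29], [0.47, -0.03, 0.82]]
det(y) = -31.96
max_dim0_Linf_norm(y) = 6.06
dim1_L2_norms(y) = [2.68, 6.98, 4.38]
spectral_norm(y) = 7.88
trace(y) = 8.87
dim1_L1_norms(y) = [4.48, 10.94, 6.59]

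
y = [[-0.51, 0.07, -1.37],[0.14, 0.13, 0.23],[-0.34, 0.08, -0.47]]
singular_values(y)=[1.59, 0.16, 0.15]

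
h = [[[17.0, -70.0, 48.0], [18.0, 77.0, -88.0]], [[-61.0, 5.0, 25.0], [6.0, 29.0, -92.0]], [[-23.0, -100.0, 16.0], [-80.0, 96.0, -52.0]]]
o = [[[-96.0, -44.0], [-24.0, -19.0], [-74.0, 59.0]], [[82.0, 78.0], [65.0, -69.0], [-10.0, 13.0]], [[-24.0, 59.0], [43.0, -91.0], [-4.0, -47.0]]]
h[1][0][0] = -61.0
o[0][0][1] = -44.0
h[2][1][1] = 96.0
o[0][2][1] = 59.0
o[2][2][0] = -4.0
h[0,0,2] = 48.0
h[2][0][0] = -23.0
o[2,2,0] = -4.0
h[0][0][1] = -70.0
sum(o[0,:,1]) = -4.0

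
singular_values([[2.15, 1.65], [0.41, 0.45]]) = [2.78, 0.1]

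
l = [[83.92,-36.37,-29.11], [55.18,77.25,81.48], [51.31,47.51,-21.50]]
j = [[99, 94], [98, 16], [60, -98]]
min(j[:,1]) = -98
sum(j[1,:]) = 114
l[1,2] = 81.48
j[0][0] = 99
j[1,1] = 16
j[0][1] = 94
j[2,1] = -98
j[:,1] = [94, 16, -98]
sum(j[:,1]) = 12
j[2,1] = -98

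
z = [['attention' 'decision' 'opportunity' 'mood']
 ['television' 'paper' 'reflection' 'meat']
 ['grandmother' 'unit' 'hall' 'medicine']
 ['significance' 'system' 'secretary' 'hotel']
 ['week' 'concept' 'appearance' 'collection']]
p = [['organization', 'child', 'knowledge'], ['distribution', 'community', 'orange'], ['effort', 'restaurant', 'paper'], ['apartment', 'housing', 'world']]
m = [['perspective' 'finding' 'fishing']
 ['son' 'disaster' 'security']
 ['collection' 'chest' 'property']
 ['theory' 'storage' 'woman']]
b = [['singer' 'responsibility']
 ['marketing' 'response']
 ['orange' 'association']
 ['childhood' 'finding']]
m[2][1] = 'chest'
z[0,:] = ['attention', 'decision', 'opportunity', 'mood']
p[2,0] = 'effort'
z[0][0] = 'attention'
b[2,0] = 'orange'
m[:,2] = ['fishing', 'security', 'property', 'woman']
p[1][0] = 'distribution'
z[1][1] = 'paper'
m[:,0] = ['perspective', 'son', 'collection', 'theory']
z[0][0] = 'attention'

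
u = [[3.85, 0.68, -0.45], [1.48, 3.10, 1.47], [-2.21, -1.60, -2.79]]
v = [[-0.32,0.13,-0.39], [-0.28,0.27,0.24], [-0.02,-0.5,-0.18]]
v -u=[[-4.17,-0.55,0.06], [-1.76,-2.83,-1.23], [2.19,1.1,2.61]]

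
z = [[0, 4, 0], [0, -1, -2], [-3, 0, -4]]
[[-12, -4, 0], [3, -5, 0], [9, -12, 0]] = z @ [[-3, 0, 0], [-3, -1, 0], [0, 3, 0]]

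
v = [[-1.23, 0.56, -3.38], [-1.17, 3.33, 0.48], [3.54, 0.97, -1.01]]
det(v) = 48.68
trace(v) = 1.09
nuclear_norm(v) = 10.98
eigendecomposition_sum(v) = [[-0.62+1.77j,  (0.32+0.15j),  -1.68-0.55j], [(-0.41+0.07j),  0.00+0.08j,  (-0.07-0.38j)], [1.81+0.64j,  (0.16-0.33j),  -0.57+1.72j]] + [[-0.62-1.77j, (0.32-0.15j), -1.68+0.55j], [-0.41-0.07j, -0.08j, -0.07+0.38j], [1.81-0.64j, (0.16+0.33j), (-0.57-1.72j)]] + [[(0.01+0j), (-0.08+0j), (-0.01-0j)], [-0.36-0.00j, 3.32-0.00j, (0.63+0j)], [(-0.07-0j), (0.66-0j), 0.12+0.00j]]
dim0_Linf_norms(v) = [3.54, 3.33, 3.38]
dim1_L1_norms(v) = [5.17, 4.98, 5.52]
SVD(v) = [[-0.46, -0.69, 0.56], [-0.55, -0.27, -0.79], [0.70, -0.67, -0.26]] @ diag([3.98251060982819, 3.677209502453228, 3.3240697221438635]) @ [[0.92, -0.36, 0.15], [-0.33, -0.53, 0.78], [-0.20, -0.77, -0.60]]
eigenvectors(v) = [[0.69j, -0.69j, -0.02+0.00j], [(-0.13+0.07j), (-0.13-0.07j), 0.98+0.00j], [0.71+0.00j, 0.71-0.00j, (0.19+0j)]]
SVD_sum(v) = [[-1.69, 0.65, -0.27],  [-2.02, 0.78, -0.32],  [2.56, -0.99, 0.41]] + [[0.84, 1.34, -1.99],[0.33, 0.52, -0.78],[0.81, 1.3, -1.93]] + [[-0.37, -1.43, -1.12], [0.53, 2.03, 1.58], [0.17, 0.66, 0.51]]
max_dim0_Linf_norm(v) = 3.54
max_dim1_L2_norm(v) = 3.81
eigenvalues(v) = [(-1.18+3.56j), (-1.18-3.56j), (3.45+0j)]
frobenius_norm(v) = 6.36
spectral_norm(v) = 3.98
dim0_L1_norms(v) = [5.94, 4.86, 4.87]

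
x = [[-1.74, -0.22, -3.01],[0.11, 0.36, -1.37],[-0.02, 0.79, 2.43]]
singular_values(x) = [4.33, 1.21, 0.69]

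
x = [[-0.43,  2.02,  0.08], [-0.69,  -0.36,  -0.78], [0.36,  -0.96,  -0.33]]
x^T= [[-0.43, -0.69, 0.36],  [2.02, -0.36, -0.96],  [0.08, -0.78, -0.33]]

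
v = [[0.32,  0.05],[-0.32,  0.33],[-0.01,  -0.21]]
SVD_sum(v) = [[0.18, -0.14],[-0.36, 0.27],[0.09, -0.07]] + [[0.14, 0.19], [0.04, 0.06], [-0.1, -0.14]]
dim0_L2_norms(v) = [0.45, 0.39]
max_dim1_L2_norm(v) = 0.46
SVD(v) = [[-0.43, -0.78], [0.87, -0.23], [-0.23, 0.58]] @ diag([0.5206912855698016, 0.29879856949401096]) @ [[-0.80, 0.6], [-0.6, -0.8]]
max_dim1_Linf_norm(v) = 0.33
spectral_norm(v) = 0.52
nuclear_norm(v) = 0.82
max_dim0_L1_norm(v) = 0.65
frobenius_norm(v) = 0.60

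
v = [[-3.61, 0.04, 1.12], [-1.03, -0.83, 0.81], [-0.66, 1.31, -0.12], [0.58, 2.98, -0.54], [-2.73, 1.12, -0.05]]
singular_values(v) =[4.85, 3.62, 0.66]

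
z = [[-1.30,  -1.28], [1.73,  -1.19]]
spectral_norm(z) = 2.18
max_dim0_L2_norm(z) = 2.16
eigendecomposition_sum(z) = [[-0.65+0.72j,(-0.64-0.54j)], [0.87+0.72j,(-0.59+0.77j)]] + [[(-0.65-0.72j), (-0.64+0.54j)],[(0.86-0.72j), -0.59-0.77j]]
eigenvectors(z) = [[(0.02-0.65j), (0.02+0.65j)], [(-0.76+0j), (-0.76-0j)]]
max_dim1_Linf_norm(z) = 1.73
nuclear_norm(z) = 3.91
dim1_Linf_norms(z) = [1.3, 1.73]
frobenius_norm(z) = 2.78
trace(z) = -2.49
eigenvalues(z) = [(-1.24+1.49j), (-1.24-1.49j)]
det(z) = 3.76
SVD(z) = [[-0.45, 0.89],[0.89, 0.45]] @ diag([2.184839994350659, 1.7215906014746403]) @ [[0.97, -0.22],[-0.22, -0.97]]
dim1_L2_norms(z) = [1.82, 2.1]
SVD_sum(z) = [[-0.96,0.22], [1.90,-0.44]] + [[-0.34, -1.50],[-0.17, -0.75]]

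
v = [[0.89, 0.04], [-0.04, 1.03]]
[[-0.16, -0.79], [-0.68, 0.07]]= v @ [[-0.15, -0.89], [-0.67, 0.03]]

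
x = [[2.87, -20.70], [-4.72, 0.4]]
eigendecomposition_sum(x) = [[6.52, -12.05], [-2.75, 5.08]] + [[-3.65, -8.65], [-1.97, -4.68]]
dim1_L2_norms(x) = [20.9, 4.74]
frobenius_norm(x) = 21.43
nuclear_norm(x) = 25.54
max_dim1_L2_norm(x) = 20.9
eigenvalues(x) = [11.6, -8.33]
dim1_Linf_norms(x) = [20.7, 4.72]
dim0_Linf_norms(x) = [4.72, 20.7]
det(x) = -96.56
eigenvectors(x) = [[0.92, 0.88], [-0.39, 0.48]]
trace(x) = 3.27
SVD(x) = [[1.0, -0.05],[-0.05, -1.0]] @ diag([20.925430205122197, 4.614289840328572]) @ [[0.15, -0.99], [0.99, 0.15]]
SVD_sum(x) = [[3.11, -20.66], [-0.16, 1.09]] + [[-0.24, -0.04], [-4.56, -0.69]]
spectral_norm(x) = 20.93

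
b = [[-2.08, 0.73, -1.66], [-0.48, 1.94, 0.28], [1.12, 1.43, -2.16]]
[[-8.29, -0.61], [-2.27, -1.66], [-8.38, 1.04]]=b @ [[0.81, 0.56], [-1.45, -0.63], [3.34, -0.61]]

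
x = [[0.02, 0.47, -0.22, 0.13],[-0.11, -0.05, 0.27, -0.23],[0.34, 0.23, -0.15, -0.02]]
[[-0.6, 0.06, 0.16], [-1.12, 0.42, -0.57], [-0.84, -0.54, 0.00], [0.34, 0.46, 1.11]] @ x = [[0.04, -0.25, 0.12, -0.1], [-0.26, -0.68, 0.45, -0.23], [0.04, -0.37, 0.04, 0.02], [0.33, 0.39, -0.12, -0.08]]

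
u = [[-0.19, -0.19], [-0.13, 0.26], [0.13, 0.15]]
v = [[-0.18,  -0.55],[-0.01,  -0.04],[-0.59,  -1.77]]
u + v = [[-0.37, -0.74],[-0.14, 0.22],[-0.46, -1.62]]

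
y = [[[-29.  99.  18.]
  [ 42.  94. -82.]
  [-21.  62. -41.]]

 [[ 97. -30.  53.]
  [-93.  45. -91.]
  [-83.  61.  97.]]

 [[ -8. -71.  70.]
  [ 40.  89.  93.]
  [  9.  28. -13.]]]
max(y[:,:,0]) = 97.0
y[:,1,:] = [[42.0, 94.0, -82.0], [-93.0, 45.0, -91.0], [40.0, 89.0, 93.0]]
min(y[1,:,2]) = -91.0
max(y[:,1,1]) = 94.0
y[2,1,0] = 40.0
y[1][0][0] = 97.0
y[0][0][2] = 18.0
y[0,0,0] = -29.0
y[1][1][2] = -91.0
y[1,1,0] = -93.0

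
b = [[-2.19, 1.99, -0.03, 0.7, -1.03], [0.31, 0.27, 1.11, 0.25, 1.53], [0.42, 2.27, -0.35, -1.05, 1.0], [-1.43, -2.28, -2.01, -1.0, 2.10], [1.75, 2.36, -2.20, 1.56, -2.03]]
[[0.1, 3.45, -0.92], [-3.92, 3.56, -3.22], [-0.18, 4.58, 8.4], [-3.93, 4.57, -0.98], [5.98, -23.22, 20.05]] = b @ [[0.82, -3.46, 2.74],[0.17, 0.36, 2.51],[-0.59, 3.53, -4.28],[-1.00, -4.98, -0.04],[-2.17, 1.22, 0.01]]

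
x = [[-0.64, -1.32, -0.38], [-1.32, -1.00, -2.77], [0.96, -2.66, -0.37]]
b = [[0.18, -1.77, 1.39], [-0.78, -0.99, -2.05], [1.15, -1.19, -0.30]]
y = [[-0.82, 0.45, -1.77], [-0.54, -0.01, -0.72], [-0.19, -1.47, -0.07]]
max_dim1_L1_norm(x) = 5.09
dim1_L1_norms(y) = [3.04, 1.27, 1.73]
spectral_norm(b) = 2.61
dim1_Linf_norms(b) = [1.77, 2.05, 1.19]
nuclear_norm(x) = 7.00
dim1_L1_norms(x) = [2.34, 5.09, 3.99]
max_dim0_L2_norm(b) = 2.49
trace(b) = -1.11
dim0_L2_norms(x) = [1.75, 3.13, 2.82]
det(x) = 6.93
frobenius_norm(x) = 4.57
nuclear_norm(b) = 6.12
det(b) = 7.07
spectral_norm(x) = 3.69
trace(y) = -0.90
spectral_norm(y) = 2.19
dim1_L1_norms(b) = [3.34, 3.82, 2.64]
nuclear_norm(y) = 3.83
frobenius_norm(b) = 3.70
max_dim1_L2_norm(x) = 3.23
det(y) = -0.49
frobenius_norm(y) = 2.65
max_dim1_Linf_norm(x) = 2.77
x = b + y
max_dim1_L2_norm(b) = 2.41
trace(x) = -2.01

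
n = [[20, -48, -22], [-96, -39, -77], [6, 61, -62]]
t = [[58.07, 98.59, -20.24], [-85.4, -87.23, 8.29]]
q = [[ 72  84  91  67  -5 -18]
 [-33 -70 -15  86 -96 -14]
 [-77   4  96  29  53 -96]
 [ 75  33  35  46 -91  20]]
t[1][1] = -87.23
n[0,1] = -48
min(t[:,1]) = -87.23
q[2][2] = 96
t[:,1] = [98.59, -87.23]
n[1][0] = -96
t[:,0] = [58.07, -85.4]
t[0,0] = 58.07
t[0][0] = 58.07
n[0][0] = 20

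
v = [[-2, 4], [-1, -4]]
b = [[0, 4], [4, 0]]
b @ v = [[-4, -16], [-8, 16]]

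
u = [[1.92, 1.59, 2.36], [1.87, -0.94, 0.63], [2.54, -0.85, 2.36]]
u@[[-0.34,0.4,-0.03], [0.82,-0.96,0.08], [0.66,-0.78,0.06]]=[[2.21, -2.6, 0.21], [-0.99, 1.16, -0.09], [-0.00, -0.01, -0.00]]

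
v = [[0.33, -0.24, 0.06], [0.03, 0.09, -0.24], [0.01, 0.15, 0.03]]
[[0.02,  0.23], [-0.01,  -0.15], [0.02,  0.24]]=v@[[0.11, 1.35], [0.10, 1.23], [0.11, 1.27]]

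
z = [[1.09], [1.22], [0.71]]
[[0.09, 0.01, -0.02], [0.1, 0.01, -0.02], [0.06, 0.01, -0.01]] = z@[[0.08, 0.01, -0.02]]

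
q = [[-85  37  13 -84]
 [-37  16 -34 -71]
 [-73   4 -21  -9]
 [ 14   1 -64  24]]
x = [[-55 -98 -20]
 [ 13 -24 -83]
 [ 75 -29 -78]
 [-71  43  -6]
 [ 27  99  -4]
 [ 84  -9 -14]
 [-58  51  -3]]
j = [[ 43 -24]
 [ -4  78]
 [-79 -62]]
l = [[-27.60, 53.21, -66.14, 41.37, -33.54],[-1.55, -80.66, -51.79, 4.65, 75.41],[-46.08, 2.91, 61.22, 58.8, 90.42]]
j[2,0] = -79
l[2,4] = 90.42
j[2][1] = -62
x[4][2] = -4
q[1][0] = -37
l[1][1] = -80.66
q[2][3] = -9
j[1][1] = 78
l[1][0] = -1.55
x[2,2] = -78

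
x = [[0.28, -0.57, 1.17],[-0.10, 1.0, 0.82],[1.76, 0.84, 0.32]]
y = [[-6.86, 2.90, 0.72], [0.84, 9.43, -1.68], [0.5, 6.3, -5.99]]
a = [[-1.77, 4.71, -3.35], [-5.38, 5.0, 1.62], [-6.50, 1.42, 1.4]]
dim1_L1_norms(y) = [10.48, 11.95, 12.79]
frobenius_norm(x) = 2.71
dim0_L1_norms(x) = [2.14, 2.41, 2.31]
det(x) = -3.10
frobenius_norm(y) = 14.98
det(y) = 327.46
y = a @ x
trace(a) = 4.63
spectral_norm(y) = 12.62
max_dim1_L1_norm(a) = 12.0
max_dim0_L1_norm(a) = 13.65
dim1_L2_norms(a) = [6.04, 7.52, 6.8]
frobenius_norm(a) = 11.80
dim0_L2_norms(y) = [6.93, 11.71, 6.26]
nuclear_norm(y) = 23.43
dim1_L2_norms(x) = [1.33, 1.3, 1.98]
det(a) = -105.72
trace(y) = -3.42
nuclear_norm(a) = 17.57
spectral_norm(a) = 10.41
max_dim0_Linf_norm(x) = 1.76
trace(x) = 1.60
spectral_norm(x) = 2.08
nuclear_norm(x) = 4.53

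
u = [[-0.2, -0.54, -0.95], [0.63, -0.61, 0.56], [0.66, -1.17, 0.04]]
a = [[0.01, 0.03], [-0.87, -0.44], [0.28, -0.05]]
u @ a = [[0.2, 0.28],[0.69, 0.26],[1.04, 0.53]]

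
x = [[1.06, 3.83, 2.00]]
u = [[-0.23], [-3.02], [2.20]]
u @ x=[[-0.24, -0.88, -0.46], [-3.20, -11.57, -6.04], [2.33, 8.43, 4.4]]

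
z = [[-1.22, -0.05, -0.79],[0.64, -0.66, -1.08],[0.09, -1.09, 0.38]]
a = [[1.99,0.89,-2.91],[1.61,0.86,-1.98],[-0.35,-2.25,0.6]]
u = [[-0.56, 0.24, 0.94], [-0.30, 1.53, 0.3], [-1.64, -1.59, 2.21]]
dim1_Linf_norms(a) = [2.91, 1.98, 2.25]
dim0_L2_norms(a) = [2.58, 2.57, 3.57]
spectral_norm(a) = 4.73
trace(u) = 3.18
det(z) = 2.26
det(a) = 1.58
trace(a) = 3.45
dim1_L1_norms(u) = [1.74, 2.13, 5.44]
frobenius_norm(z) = 2.34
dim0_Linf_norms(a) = [1.99, 2.25, 2.91]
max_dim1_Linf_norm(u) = 2.21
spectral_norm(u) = 3.31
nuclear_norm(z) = 4.00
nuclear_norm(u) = 5.14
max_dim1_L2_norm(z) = 1.45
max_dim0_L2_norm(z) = 1.39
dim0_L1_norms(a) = [3.95, 4.0, 5.49]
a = z @ u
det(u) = 0.69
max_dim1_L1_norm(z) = 2.38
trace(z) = -1.50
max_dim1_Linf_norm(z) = 1.22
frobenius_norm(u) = 3.73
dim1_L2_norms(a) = [3.64, 2.69, 2.35]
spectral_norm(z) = 1.50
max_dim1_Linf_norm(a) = 2.91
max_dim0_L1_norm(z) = 2.25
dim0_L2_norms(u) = [1.76, 2.22, 2.42]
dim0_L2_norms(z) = [1.38, 1.28, 1.39]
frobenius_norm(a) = 5.10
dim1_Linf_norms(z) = [1.22, 1.08, 1.09]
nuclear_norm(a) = 6.80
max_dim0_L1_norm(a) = 5.49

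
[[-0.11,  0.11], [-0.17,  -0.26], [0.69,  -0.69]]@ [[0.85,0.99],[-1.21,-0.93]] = [[-0.23, -0.21], [0.17, 0.07], [1.42, 1.32]]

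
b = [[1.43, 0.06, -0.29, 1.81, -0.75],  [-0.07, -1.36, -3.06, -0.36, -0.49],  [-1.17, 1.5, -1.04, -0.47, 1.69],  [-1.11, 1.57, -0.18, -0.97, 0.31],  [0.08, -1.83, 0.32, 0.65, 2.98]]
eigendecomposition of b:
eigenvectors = [[(-0.31+0j), (-0.07+0.19j), -0.07-0.19j, 0.85+0.00j, -0.79+0.00j], [-0.27+0.00j, (0.65+0j), 0.65-0.00j, 0.18+0.00j, (-0.17+0j)], [(0.3+0j), 0.02-0.54j, 0.02+0.54j, (-0.11+0j), (0.06+0j)], [0.03+0.00j, (-0.11-0.42j), (-0.11+0.42j), -0.42+0.00j, (0.55+0j)], [0.86+0.00j, (0.17+0.19j), (0.17-0.19j), 0.22+0.00j, -0.21+0.00j]]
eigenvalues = [(3.65+0j), (-1.51+2.6j), (-1.51-2.6j), (0.38+0j), (0.02+0j)]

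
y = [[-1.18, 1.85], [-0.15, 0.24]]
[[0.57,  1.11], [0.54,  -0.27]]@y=[[-0.84,  1.32], [-0.60,  0.93]]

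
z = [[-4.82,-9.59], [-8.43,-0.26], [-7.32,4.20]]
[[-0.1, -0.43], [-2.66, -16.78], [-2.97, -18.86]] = z@[[0.32, 2.02], [-0.15, -0.97]]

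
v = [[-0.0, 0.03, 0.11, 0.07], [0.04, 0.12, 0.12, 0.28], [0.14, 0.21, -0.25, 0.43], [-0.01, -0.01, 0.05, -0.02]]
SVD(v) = [[0.07,  -0.48,  -0.70,  -0.52], [0.43,  -0.77,  0.45,  0.16], [0.90,  0.39,  -0.19,  0.02], [-0.06,  -0.16,  -0.52,  0.84]] @ diag([0.6089039416496966, 0.26476414747136656, 0.005923416860904621, 0.0009215150107511909]) @ [[0.24, 0.40, -0.28, 0.84], [0.1, -0.09, -0.95, -0.3], [-0.72, -0.55, -0.15, 0.41], [0.65, -0.73, 0.07, 0.19]]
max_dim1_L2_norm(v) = 0.56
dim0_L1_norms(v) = [0.19, 0.37, 0.53, 0.8]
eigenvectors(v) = [[-0.24+0.00j, 0.35+0.00j, (0.35+0.36j), 0.35-0.36j],[(-0.13+0j), (0.79+0j), (-0.81+0j), (-0.81-0j)],[0.95+0.00j, (0.5+0j), 0.02+0.06j, 0.02-0.06j],[(-0.14+0j), (0.05+0j), 0.29-0.08j, (0.29+0.08j)]]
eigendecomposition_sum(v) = [[-0.03-0.00j, (-0.03+0j), (0.08+0j), (-0.06+0j)], [(-0.01-0j), -0.02+0.00j, 0.04+0.00j, (-0.03+0j)], [0.10+0.00j, (0.12-0j), -0.30-0.00j, 0.24-0.00j], [(-0.02-0j), (-0.02+0j), 0.04+0.00j, (-0.04+0j)]] + [[0.03+0.00j, (0.06+0j), (0.04+0j), (0.14-0j)], [(0.06+0j), (0.14+0j), 0.08+0.00j, (0.3-0j)], [0.04+0.00j, 0.09+0.00j, (0.05+0j), 0.19-0.00j], [0.00+0.00j, (0.01+0j), (0.01+0j), 0.02-0.00j]] + [[0.00+0.00j, -0j, -0.00-0.00j, -0.00-0.00j],[(-0-0j), 0j, 0.00-0.00j, (0.01+0j)],[-0.00+0.00j, -0j, (-0-0j), -0.00-0.00j],[0j, -0.00-0.00j, (-0+0j), -0.00+0.00j]] + [[-0j,0.00+0.00j,(-0+0j),(-0+0j)], [(-0+0j),-0j,0j,(0.01-0j)], [-0.00-0.00j,0j,(-0+0j),-0.00+0.00j], [0.00-0.00j,(-0+0j),-0.00-0.00j,(-0-0j)]]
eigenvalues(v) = [(-0.38+0j), (0.23+0j), (-0+0j), (-0-0j)]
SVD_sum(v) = [[0.01, 0.02, -0.01, 0.03], [0.06, 0.10, -0.07, 0.22], [0.13, 0.22, -0.15, 0.46], [-0.01, -0.01, 0.01, -0.03]] + [[-0.01, 0.01, 0.12, 0.04],[-0.02, 0.02, 0.19, 0.06],[0.01, -0.01, -0.10, -0.03],[-0.00, 0.0, 0.04, 0.01]] + [[0.00, 0.00, 0.0, -0.00],  [-0.00, -0.0, -0.00, 0.00],  [0.0, 0.00, 0.00, -0.00],  [0.00, 0.00, 0.00, -0.0]] + [[-0.00, 0.00, -0.00, -0.00], [0.00, -0.00, 0.0, 0.0], [0.00, -0.00, 0.00, 0.0], [0.00, -0.00, 0.00, 0.0]]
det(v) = -0.00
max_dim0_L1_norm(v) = 0.8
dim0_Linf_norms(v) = [0.14, 0.21, 0.25, 0.43]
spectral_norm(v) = 0.61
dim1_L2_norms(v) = [0.13, 0.33, 0.56, 0.06]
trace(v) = -0.15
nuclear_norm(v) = 0.88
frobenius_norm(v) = 0.66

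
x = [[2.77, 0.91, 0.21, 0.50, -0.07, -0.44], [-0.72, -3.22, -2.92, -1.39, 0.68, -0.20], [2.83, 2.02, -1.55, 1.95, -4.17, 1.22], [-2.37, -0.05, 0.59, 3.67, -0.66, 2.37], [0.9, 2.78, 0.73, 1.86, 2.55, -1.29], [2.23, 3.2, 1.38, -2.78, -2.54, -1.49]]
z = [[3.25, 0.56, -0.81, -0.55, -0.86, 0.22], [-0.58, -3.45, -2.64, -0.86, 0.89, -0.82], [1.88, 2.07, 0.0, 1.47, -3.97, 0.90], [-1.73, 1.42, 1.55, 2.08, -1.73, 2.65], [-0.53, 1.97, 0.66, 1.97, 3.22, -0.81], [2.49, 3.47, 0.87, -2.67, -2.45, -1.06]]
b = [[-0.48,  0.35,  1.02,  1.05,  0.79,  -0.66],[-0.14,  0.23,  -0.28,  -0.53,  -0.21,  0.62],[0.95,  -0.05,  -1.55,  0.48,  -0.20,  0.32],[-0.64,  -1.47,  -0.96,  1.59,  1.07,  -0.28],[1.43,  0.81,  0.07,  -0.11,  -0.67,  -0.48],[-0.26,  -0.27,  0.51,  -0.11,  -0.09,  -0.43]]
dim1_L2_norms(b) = [1.89, 0.93, 1.92, 2.69, 1.84, 0.78]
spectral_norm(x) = 7.98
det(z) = 580.82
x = b + z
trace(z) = 4.04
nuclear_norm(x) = 24.75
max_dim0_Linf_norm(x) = 4.17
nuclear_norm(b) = 8.20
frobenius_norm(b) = 4.40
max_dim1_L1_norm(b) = 6.01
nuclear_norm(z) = 23.76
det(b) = 0.00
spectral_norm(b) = 3.08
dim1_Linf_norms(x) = [2.77, 3.22, 4.17, 3.67, 2.78, 3.2]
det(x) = -77.59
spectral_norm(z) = 8.12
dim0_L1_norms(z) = [10.46, 12.94, 6.53, 9.6, 13.12, 6.46]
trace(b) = -1.31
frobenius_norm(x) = 12.15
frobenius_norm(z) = 11.62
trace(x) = 2.73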